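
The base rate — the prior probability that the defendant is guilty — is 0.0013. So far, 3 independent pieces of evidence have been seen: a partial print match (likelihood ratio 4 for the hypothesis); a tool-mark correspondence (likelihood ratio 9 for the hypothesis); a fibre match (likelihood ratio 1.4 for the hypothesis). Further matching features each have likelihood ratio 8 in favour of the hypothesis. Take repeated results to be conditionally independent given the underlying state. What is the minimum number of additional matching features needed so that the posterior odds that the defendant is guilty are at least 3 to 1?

2

Prior odds = 0.0013/0.9987 = 13/9987.
Combined Bayes factor of the evidence already in hand = 4 × 9 × 1.4 = 50.4.
Odds after that evidence = (13/9987) × 50.4 = 1092/16645.
Target odds = 3.
Need 8ⁿ ≥ 3 ÷ (1092/16645) = 16645/364.
8¹ = 8 falls short of 16645/364 but 8² = 64 reaches it, so n = 2.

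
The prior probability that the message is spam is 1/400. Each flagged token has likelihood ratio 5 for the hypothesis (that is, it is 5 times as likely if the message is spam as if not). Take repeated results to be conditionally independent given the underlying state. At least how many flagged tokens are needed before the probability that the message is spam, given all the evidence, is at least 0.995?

8

Prior odds: 0.0025 ÷ 0.9975 = 1/399.
Likelihood ratio per flagged token = 5.
Target posterior odds = 0.995/0.005 = 199.
Need (1/399) × 5ⁿ ≥ 199, i.e. 5ⁿ ≥ 79401.
5⁷ = 78125 falls short of 79401 but 5⁸ = 390625 reaches it, so n = 8.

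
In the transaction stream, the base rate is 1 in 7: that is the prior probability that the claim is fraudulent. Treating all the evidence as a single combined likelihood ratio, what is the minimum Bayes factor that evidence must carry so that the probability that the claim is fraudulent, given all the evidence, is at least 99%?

Prior odds = (1/7)/(6/7) = 1/6.
Target odds = 0.99/0.01 = 99.
Required Bayes factor = 99 ÷ (1/6) = 594.

594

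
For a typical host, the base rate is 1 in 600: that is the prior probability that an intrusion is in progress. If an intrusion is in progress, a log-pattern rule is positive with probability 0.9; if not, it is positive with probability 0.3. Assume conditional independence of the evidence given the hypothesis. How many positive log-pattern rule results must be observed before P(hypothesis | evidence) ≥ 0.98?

Prior odds = (1/600)/(599/600) = 1/599.
Likelihood ratio of a positive = 0.9/0.3 = 3.
Target odds: 0.98 ÷ 0.02 = 49.
Require 3ⁿ ≥ 49 ÷ (1/599) = 29351.
3⁹ = 19683 falls short of 29351 but 3¹⁰ = 59049 reaches it, so n = 10.

10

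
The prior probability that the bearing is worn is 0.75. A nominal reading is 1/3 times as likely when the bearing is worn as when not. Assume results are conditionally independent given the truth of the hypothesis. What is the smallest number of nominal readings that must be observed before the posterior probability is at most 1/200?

6

Prior odds: 0.75 ÷ 0.25 = 3.
Likelihood ratio per nominal reading = 1/3.
Target posterior odds = 0.005/0.995 = 1/199.
Require (1/3)ⁿ ≤ 1/199 ÷ 3 = 1/597.
(1/3)⁵ = 1/243 is still above 1/597 but (1/3)⁶ = 1/729 is at or below it, so n = 6.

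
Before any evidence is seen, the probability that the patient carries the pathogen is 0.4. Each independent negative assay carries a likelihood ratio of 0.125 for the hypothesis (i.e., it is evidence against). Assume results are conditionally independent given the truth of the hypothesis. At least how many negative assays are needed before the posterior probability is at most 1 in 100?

3

Prior odds = 0.4/0.6 = 2/3.
Likelihood ratio per negative assay = 0.125.
Target odds: 0.01 ÷ 0.99 = 1/99.
Need (2/3) × 0.125ⁿ ≤ 1/99, i.e. 0.125ⁿ ≤ 1/66.
0.125² = 0.015625 is still above 1/66 but 0.125³ = 0.001953125 is at or below it, so n = 3.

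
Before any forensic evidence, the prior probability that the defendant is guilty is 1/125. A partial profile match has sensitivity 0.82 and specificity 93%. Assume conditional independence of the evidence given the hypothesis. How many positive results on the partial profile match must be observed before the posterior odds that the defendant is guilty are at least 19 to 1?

4

Prior odds: 0.008 ÷ 0.992 = 1/124.
False-positive rate = 1 − 0.93 = 0.07; likelihood ratio of a positive = 0.82/0.07 = 82/7.
Target odds = 19.
Require (82/7)ⁿ ≥ 19 ÷ (1/124) = 2356.
(82/7)³ = 551368/343 falls short of 2356 but (82/7)⁴ = 45212176/2401 reaches it, so n = 4.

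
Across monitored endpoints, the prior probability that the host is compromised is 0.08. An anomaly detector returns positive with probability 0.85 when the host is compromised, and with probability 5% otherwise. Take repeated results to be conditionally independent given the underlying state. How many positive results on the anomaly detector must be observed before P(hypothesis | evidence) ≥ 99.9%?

4

Prior odds: 0.08 ÷ 0.92 = 2/23.
Likelihood ratio of a positive result = 0.85/0.05 = 17.
Target odds: 0.999 ÷ 0.001 = 999.
Require 17ⁿ ≥ 999 ÷ (2/23) = 11488.5.
17³ = 4913 falls short of 11488.5 but 17⁴ = 83521 reaches it, so n = 4.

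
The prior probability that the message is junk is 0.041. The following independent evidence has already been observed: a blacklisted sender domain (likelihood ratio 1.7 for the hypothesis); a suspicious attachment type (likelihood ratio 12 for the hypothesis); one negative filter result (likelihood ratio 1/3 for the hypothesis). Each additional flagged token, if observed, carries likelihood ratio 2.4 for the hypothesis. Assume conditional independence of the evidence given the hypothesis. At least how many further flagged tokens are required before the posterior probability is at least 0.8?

Prior odds = 0.041/0.959 = 41/959.
Combined Bayes factor of the evidence already in hand = 1.7 × 12 × (1/3) = 6.8.
Odds after that evidence = (41/959) × 6.8 = 1394/4795.
Target odds = 0.8/0.2 = 4.
Need 2.4ⁿ ≥ 4 ÷ (1394/4795) = 9590/697.
2.4² = 5.76 falls short of 9590/697 but 2.4³ = 13.824 reaches it, so n = 3.

3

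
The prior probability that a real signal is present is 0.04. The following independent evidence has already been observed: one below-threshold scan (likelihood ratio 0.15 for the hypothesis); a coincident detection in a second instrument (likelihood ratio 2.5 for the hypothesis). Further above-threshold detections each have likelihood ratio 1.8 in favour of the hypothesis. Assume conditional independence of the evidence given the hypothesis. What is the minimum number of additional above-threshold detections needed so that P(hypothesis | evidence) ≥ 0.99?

Prior odds = 0.04/0.96 = 1/24.
Combined Bayes factor of the evidence already in hand = 0.15 × 2.5 = 0.375.
Odds after that evidence = (1/24) × 0.375 = 0.015625.
Target odds = 0.99/0.01 = 99.
Need 1.8ⁿ ≥ 99 ÷ 0.015625 = 6336.
1.8¹⁴ ≈3748.13 falls short of 6336 but 1.8¹⁵ ≈6746.64 reaches it, so n = 15.

15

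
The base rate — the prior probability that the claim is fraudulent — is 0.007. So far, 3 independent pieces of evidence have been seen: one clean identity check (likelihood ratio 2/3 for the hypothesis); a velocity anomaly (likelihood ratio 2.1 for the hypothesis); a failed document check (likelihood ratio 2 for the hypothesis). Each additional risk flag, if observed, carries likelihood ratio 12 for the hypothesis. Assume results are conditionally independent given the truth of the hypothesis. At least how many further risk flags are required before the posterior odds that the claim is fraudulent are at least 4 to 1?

Prior odds = 0.007/0.993 = 7/993.
Combined Bayes factor of the evidence already in hand = (2/3) × 2.1 × 2 = 2.8.
Odds after that evidence = (7/993) × 2.8 = 98/4965.
Target odds = 4.
Need 12ⁿ ≥ 4 ÷ (98/4965) = 9930/49.
12² = 144 falls short of 9930/49 but 12³ = 1728 reaches it, so n = 3.

3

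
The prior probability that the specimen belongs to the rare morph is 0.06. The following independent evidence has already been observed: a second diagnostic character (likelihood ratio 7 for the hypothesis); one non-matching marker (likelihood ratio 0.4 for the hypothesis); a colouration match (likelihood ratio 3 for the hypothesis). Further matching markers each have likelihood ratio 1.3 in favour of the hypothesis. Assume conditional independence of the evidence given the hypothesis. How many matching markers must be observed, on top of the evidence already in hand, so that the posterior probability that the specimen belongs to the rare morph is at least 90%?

Prior odds = 0.06/0.94 = 3/47.
Combined Bayes factor of the evidence already in hand = 7 × 0.4 × 3 = 8.4.
Odds after that evidence = (3/47) × 8.4 = 126/235.
Target odds = 0.9/0.1 = 9.
Need 1.3ⁿ ≥ 9 ÷ (126/235) = 235/14.
1.3¹⁰ ≈13.7858 falls short of 235/14 but 1.3¹¹ ≈17.9216 reaches it, so n = 11.

11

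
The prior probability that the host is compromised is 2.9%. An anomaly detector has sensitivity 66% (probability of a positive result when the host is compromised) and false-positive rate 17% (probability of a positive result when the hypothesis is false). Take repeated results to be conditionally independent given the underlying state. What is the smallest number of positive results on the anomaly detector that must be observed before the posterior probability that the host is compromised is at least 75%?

4

Prior odds = 0.029/0.971 = 29/971.
Likelihood ratio of a positive result = 0.66/0.17 = 66/17.
Target posterior odds = 0.75/0.25 = 3.
Need (29/971) × (66/17)ⁿ ≥ 3, i.e. (66/17)ⁿ ≥ 2913/29.
(66/17)³ = 287496/4913 falls short of 2913/29 but (66/17)⁴ = 18974736/83521 reaches it, so n = 4.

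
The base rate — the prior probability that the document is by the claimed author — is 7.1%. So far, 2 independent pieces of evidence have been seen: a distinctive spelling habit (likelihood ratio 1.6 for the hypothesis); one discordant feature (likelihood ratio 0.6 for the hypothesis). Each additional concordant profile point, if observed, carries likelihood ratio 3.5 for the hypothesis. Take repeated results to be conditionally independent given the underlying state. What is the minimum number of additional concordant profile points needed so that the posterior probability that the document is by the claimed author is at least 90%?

4

Prior odds = 0.071/0.929 = 71/929.
Combined Bayes factor of the evidence already in hand = 1.6 × 0.6 = 0.96.
Odds after that evidence = (71/929) × 0.96 = 1704/23225.
Target odds = 0.9/0.1 = 9.
Need 3.5ⁿ ≥ 9 ÷ (1704/23225) = 69675/568.
3.5³ = 42.875 falls short of 69675/568 but 3.5⁴ = 150.0625 reaches it, so n = 4.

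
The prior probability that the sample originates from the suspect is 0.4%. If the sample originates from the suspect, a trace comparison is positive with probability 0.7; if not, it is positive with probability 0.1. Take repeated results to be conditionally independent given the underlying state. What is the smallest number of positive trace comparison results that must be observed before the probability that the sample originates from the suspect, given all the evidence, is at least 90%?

Prior odds = 0.004/0.996 = 1/249.
Likelihood ratio of a positive = 0.7/0.1 = 7.
Target posterior odds = 0.9/0.1 = 9.
Need (1/249) × 7ⁿ ≥ 9, i.e. 7ⁿ ≥ 2241.
7³ = 343 falls short of 2241 but 7⁴ = 2401 reaches it, so n = 4.

4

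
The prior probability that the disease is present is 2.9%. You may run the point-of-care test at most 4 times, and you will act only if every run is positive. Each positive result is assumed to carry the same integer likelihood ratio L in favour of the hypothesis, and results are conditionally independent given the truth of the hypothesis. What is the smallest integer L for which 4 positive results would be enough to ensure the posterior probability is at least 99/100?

Prior odds = 0.029/0.971 = 29/971.
Target odds = 0.99/0.01 = 99.
Need L⁴ ≥ 99 ÷ (29/971) = 96129/29.
7⁴ = 2401 < 96129/29 ≤ 4096 = 8⁴, so L = 8.

8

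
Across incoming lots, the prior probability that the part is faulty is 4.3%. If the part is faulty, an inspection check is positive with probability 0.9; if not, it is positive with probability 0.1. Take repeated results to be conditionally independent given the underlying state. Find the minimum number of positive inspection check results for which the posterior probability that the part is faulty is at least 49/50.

4

Prior odds = 0.043/0.957 = 43/957.
Likelihood ratio of a positive = 0.9/0.1 = 9.
Target odds: 0.98 ÷ 0.02 = 49.
Need (43/957) × 9ⁿ ≥ 49, i.e. 9ⁿ ≥ 46893/43.
9³ = 729 falls short of 46893/43 but 9⁴ = 6561 reaches it, so n = 4.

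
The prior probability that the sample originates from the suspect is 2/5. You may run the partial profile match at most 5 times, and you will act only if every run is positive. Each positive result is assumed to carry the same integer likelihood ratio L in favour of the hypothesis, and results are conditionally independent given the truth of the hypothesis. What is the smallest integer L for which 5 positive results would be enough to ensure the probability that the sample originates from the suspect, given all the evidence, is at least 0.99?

3

Prior odds = 0.4/0.6 = 2/3.
Target odds = 0.99/0.01 = 99.
Need L⁵ ≥ 99 ÷ (2/3) = 148.5.
2⁵ = 32 < 148.5 ≤ 243 = 3⁵, so L = 3.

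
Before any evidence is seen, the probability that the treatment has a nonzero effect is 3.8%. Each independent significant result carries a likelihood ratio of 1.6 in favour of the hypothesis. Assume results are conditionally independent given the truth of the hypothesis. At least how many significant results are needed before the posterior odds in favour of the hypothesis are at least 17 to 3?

Prior odds = 0.038/0.962 = 19/481.
Likelihood ratio per significant result = 1.6.
Target odds = 17/3.
Require 1.6ⁿ ≥ 17/3 ÷ (19/481) = 8177/57.
1.6¹⁰ ≈109.951 falls short of 8177/57 but 1.6¹¹ ≈175.922 reaches it, so n = 11.

11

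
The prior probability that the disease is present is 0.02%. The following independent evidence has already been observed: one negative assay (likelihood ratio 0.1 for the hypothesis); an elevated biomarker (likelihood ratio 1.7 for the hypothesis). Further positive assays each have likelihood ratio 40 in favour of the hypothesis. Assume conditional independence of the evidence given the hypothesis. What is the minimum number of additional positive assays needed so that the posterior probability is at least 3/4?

4

Prior odds = 0.0002/0.9998 = 1/4999.
Combined Bayes factor of the evidence already in hand = 0.1 × 1.7 = 0.17.
Odds after that evidence = (1/4999) × 0.17 = 17/499900.
Target odds = 0.75/0.25 = 3.
Need 40ⁿ ≥ 3 ÷ (17/499900) = 1499700/17.
40³ = 64000 falls short of 1499700/17 but 40⁴ = 2560000 reaches it, so n = 4.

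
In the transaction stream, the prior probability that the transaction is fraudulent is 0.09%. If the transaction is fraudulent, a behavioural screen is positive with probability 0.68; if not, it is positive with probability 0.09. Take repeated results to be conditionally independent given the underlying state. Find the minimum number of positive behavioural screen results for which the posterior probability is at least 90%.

5

Prior odds = 0.0009/0.9991 = 9/9991.
Likelihood ratio of a positive = 0.68/0.09 = 68/9.
Target odds: 0.9 ÷ 0.1 = 9.
Need (9/9991) × (68/9)ⁿ ≥ 9, i.e. (68/9)ⁿ ≥ 9991.
(68/9)⁴ = 21381376/6561 falls short of 9991 but (68/9)⁵ ≈24622.5 reaches it, so n = 5.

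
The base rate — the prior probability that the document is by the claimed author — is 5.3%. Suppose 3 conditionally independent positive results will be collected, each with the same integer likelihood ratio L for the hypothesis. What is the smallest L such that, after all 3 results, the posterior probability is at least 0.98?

10

Prior odds = 0.053/0.947 = 53/947.
Target odds = 0.98/0.02 = 49.
Need L³ ≥ 49 ÷ (53/947) = 46403/53.
9³ = 729 < 46403/53 ≤ 1000 = 10³, so L = 10.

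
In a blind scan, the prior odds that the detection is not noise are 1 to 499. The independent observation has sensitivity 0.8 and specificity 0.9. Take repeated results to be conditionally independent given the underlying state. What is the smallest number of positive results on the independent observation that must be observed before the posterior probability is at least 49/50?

5

Prior odds = 1/499.
False-positive rate = 1 − 0.9 = 0.1; likelihood ratio of a positive = 0.8/0.1 = 8.
Target posterior odds = 0.98/0.02 = 49.
Need (1/499) × 8ⁿ ≥ 49, i.e. 8ⁿ ≥ 24451.
8⁴ = 4096 falls short of 24451 but 8⁵ = 32768 reaches it, so n = 5.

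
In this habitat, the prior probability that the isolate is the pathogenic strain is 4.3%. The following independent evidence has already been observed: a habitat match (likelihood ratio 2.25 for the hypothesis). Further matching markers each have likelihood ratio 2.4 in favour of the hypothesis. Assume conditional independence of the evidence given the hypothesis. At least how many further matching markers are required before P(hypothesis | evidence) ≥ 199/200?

9

Prior odds = 0.043/0.957 = 43/957.
Bayes factor of the evidence already in hand = 2.25.
Odds after that evidence = (43/957) × 2.25 = 129/1276.
Target odds = 0.995/0.005 = 199.
Need 2.4ⁿ ≥ 199 ÷ (129/1276) = 253924/129.
2.4⁸ = 429981696/390625 falls short of 253924/129 but 2.4⁹ ≈2641.81 reaches it, so n = 9.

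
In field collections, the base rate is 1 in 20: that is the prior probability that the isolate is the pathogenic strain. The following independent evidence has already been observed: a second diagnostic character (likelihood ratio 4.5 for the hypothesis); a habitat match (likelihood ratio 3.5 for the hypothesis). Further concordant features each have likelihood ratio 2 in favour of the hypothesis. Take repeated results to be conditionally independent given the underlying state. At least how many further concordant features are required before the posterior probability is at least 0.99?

Prior odds = 0.05/0.95 = 1/19.
Combined Bayes factor of the evidence already in hand = 4.5 × 3.5 = 15.75.
Odds after that evidence = (1/19) × 15.75 = 63/76.
Target odds = 0.99/0.01 = 99.
Need 2ⁿ ≥ 99 ÷ (63/76) = 836/7.
2⁶ = 64 falls short of 836/7 but 2⁷ = 128 reaches it, so n = 7.

7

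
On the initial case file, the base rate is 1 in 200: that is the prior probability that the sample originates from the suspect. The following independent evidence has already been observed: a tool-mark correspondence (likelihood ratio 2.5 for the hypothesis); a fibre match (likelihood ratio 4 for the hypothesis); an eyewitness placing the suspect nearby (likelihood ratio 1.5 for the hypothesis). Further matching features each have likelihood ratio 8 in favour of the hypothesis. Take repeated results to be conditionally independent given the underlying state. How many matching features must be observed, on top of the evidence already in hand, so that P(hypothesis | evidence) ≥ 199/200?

4

Prior odds = 0.005/0.995 = 1/199.
Combined Bayes factor of the evidence already in hand = 2.5 × 4 × 1.5 = 15.
Odds after that evidence = (1/199) × 15 = 15/199.
Target odds = 0.995/0.005 = 199.
Need 8ⁿ ≥ 199 ÷ (15/199) = 39601/15.
8³ = 512 falls short of 39601/15 but 8⁴ = 4096 reaches it, so n = 4.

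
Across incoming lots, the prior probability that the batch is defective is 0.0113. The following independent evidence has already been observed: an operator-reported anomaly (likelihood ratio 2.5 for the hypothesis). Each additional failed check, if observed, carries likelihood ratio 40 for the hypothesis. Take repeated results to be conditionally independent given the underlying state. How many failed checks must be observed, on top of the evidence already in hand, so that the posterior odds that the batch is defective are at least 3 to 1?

Prior odds = 0.0113/0.9887 = 113/9887.
Bayes factor of the evidence already in hand = 2.5.
Odds after that evidence = (113/9887) × 2.5 = 565/19774.
Target odds = 3.
Need 40ⁿ ≥ 3 ÷ (565/19774) = 59322/565.
40¹ = 40 falls short of 59322/565 but 40² = 1600 reaches it, so n = 2.

2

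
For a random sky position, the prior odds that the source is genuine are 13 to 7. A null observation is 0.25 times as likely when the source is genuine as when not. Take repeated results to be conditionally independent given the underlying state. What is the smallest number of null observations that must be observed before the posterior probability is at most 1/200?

5

Prior odds = 13/7.
Likelihood ratio per null observation = 0.25.
Target odds: 0.005 ÷ 0.995 = 1/199.
Require 0.25ⁿ ≤ 1/199 ÷ (13/7) = 7/2587.
0.25⁴ = 0.00390625 is still above 7/2587 but 0.25⁵ = 1/1024 is at or below it, so n = 5.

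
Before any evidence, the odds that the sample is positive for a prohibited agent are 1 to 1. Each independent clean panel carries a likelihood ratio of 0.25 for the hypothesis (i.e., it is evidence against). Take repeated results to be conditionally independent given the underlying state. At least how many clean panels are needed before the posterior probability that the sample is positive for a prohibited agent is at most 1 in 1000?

Prior odds = 1.
Likelihood ratio per clean panel = 0.25.
Target posterior odds = 0.001/0.999 = 1/999.
Require 0.25ⁿ ≤ 1/999 ÷ 1 = 1/999.
0.25⁴ = 0.00390625 is still above 1/999 but 0.25⁵ = 1/1024 is at or below it, so n = 5.

5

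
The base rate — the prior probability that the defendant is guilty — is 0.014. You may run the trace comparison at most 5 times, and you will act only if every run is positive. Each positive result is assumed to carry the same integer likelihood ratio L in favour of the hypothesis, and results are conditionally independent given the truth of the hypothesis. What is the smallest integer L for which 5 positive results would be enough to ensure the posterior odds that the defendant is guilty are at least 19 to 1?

Prior odds = 0.014/0.986 = 7/493.
Target odds = 19.
Need L⁵ ≥ 19 ÷ (7/493) = 9367/7.
4⁵ = 1024 < 9367/7 ≤ 3125 = 5⁵, so L = 5.

5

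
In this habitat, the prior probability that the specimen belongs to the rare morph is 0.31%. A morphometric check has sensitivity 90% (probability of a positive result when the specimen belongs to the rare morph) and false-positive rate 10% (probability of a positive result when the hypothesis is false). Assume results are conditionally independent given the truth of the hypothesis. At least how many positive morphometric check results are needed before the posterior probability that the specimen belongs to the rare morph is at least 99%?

5

Prior odds = 0.0031/0.9969 = 31/9969.
Likelihood ratio of a positive result = 0.9/0.1 = 9.
Target posterior odds = 0.99/0.01 = 99.
Require 9ⁿ ≥ 99 ÷ (31/9969) = 986931/31.
9⁴ = 6561 falls short of 986931/31 but 9⁵ = 59049 reaches it, so n = 5.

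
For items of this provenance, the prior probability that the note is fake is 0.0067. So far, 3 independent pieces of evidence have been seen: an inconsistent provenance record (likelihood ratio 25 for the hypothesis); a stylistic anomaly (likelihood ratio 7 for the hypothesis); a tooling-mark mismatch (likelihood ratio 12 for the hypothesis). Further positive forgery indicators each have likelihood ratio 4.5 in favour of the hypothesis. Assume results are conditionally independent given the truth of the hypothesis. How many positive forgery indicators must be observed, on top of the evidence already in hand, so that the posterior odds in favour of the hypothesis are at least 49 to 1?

Prior odds = 0.0067/0.9933 = 67/9933.
Combined Bayes factor of the evidence already in hand = 25 × 7 × 12 = 2100.
Odds after that evidence = (67/9933) × 2100 = 6700/473.
Target odds = 49.
Need 4.5ⁿ ≥ 49 ÷ (6700/473) = 23177/6700.
4.5¹ = 4.5, which meets the required 23177/6700; so n = 1.

1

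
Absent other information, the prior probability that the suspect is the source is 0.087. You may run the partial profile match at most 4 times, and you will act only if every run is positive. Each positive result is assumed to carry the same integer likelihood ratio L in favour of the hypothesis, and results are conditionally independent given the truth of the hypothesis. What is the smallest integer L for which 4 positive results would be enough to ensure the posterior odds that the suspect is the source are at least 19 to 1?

Prior odds = 0.087/0.913 = 87/913.
Target odds = 19.
Need L⁴ ≥ 19 ÷ (87/913) = 17347/87.
3⁴ = 81 < 17347/87 ≤ 256 = 4⁴, so L = 4.

4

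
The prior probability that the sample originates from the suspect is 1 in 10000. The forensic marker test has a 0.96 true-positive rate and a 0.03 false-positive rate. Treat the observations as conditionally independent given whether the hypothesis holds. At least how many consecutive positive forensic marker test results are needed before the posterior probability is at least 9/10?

Prior odds: 0.0001 ÷ 0.9999 = 1/9999.
Likelihood ratio of a positive result = 0.96/0.03 = 32.
Target posterior odds = 0.9/0.1 = 9.
Require 32ⁿ ≥ 9 ÷ (1/9999) = 89991.
32³ = 32768 falls short of 89991 but 32⁴ = 1048576 reaches it, so n = 4.

4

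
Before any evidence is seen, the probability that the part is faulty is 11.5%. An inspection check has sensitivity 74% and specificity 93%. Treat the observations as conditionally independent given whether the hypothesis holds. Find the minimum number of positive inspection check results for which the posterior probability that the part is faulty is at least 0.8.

2

Prior odds: 0.115 ÷ 0.885 = 23/177.
False-positive rate = 1 − 0.93 = 0.07; likelihood ratio of a positive = 0.74/0.07 = 74/7.
Target odds: 0.8 ÷ 0.2 = 4.
Need (23/177) × (74/7)ⁿ ≥ 4, i.e. (74/7)ⁿ ≥ 708/23.
(74/7)¹ = 74/7 falls short of 708/23 but (74/7)² = 5476/49 reaches it, so n = 2.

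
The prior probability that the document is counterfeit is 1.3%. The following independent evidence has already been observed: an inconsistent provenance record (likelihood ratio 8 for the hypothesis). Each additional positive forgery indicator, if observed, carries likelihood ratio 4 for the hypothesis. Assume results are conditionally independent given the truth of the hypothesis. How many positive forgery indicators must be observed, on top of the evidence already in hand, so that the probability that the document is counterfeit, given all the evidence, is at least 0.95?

Prior odds = 0.013/0.987 = 13/987.
Bayes factor of the evidence already in hand = 8.
Odds after that evidence = (13/987) × 8 = 104/987.
Target odds = 0.95/0.05 = 19.
Need 4ⁿ ≥ 19 ÷ (104/987) = 18753/104.
4³ = 64 falls short of 18753/104 but 4⁴ = 256 reaches it, so n = 4.

4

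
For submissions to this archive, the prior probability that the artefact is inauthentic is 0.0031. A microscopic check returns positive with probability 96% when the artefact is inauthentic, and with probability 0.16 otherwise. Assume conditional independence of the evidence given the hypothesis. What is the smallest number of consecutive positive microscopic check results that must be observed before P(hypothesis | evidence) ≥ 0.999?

8

Prior odds: 0.0031 ÷ 0.9969 = 31/9969.
Likelihood ratio of a positive result = 0.96/0.16 = 6.
Target odds: 0.999 ÷ 0.001 = 999.
Require 6ⁿ ≥ 999 ÷ (31/9969) = 9959031/31.
6⁷ = 279936 falls short of 9959031/31 but 6⁸ = 1679616 reaches it, so n = 8.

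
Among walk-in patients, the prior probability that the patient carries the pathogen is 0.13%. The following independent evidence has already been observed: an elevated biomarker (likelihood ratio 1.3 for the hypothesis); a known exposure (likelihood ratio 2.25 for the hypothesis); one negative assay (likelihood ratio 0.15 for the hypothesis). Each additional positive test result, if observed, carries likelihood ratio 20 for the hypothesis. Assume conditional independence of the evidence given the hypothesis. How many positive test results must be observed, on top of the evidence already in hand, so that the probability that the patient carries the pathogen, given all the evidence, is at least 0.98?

4

Prior odds = 0.0013/0.9987 = 13/9987.
Combined Bayes factor of the evidence already in hand = 1.3 × 2.25 × 0.15 = 0.43875.
Odds after that evidence = (13/9987) × 0.43875 = 1521/2663200.
Target odds = 0.98/0.02 = 49.
Need 20ⁿ ≥ 49 ÷ (1521/2663200) = 130496800/1521.
20³ = 8000 falls short of 130496800/1521 but 20⁴ = 160000 reaches it, so n = 4.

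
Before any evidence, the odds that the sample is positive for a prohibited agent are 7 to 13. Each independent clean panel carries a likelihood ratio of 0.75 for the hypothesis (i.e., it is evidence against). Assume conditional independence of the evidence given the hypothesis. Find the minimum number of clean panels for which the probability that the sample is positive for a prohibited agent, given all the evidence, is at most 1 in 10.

6

Prior odds = 7/13.
Likelihood ratio per clean panel = 0.75.
Target odds: 0.1 ÷ 0.9 = 1/9.
Require 0.75ⁿ ≤ 1/9 ÷ (7/13) = 13/63.
0.75⁵ = 243/1024 is still above 13/63 but 0.75⁶ = 729/4096 is at or below it, so n = 6.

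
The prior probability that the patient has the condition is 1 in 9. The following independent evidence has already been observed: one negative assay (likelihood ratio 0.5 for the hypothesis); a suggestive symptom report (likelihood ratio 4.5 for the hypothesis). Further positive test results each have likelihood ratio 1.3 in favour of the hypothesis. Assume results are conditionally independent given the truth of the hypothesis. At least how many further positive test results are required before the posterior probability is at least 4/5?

11

Prior odds = (1/9)/(8/9) = 0.125.
Combined Bayes factor of the evidence already in hand = 0.5 × 4.5 = 2.25.
Odds after that evidence = 0.125 × 2.25 = 0.28125.
Target odds = 0.8/0.2 = 4.
Need 1.3ⁿ ≥ 4 ÷ 0.28125 = 128/9.
1.3¹⁰ ≈13.7858 falls short of 128/9 but 1.3¹¹ ≈17.9216 reaches it, so n = 11.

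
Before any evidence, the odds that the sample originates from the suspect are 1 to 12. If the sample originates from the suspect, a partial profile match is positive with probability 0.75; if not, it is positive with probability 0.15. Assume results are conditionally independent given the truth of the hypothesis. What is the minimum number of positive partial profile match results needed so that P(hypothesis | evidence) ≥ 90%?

3

Prior odds = 1/12.
Likelihood ratio of a positive = 0.75/0.15 = 5.
Target posterior odds = 0.9/0.1 = 9.
Require 5ⁿ ≥ 9 ÷ (1/12) = 108.
5² = 25 falls short of 108 but 5³ = 125 reaches it, so n = 3.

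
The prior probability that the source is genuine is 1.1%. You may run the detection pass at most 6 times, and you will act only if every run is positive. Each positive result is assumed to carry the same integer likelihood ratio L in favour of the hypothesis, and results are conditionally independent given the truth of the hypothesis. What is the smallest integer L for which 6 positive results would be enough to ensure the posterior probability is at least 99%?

5

Prior odds = 0.011/0.989 = 11/989.
Target odds = 0.99/0.01 = 99.
Need L⁶ ≥ 99 ÷ (11/989) = 8901.
4⁶ = 4096 < 8901 ≤ 15625 = 5⁶, so L = 5.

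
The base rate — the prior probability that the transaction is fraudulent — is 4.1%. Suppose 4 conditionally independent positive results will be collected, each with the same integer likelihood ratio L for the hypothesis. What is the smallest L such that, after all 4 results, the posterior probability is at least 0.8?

4

Prior odds = 0.041/0.959 = 41/959.
Target odds = 0.8/0.2 = 4.
Need L⁴ ≥ 4 ÷ (41/959) = 3836/41.
3⁴ = 81 < 3836/41 ≤ 256 = 4⁴, so L = 4.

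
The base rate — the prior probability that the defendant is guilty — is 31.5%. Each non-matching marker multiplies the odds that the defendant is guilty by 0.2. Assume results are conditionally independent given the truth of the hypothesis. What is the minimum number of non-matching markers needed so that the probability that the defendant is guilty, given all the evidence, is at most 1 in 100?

3

Prior odds: 0.315 ÷ 0.685 = 63/137.
Likelihood ratio per non-matching marker = 0.2.
Target odds: 0.01 ÷ 0.99 = 1/99.
Need (63/137) × 0.2ⁿ ≤ 1/99, i.e. 0.2ⁿ ≤ 137/6237.
0.2² = 0.04 is still above 137/6237 but 0.2³ = 0.008 is at or below it, so n = 3.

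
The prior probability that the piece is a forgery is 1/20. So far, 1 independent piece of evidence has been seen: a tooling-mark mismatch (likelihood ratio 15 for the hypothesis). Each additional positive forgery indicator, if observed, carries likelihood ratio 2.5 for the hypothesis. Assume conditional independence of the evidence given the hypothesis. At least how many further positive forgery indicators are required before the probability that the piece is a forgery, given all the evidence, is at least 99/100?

Prior odds = 0.05/0.95 = 1/19.
Bayes factor of the evidence already in hand = 15.
Odds after that evidence = (1/19) × 15 = 15/19.
Target odds = 0.99/0.01 = 99.
Need 2.5ⁿ ≥ 99 ÷ (15/19) = 125.4.
2.5⁵ = 97.65625 falls short of 125.4 but 2.5⁶ = 244.140625 reaches it, so n = 6.

6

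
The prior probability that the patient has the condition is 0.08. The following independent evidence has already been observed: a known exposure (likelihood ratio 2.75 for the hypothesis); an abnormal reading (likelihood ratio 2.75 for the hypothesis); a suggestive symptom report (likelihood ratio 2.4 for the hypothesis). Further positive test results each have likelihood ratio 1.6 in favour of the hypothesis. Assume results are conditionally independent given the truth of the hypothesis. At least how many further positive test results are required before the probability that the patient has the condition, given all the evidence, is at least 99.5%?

11

Prior odds = 0.08/0.92 = 2/23.
Combined Bayes factor of the evidence already in hand = 2.75 × 2.75 × 2.4 = 18.15.
Odds after that evidence = (2/23) × 18.15 = 363/230.
Target odds = 0.995/0.005 = 199.
Need 1.6ⁿ ≥ 199 ÷ (363/230) = 45770/363.
1.6¹⁰ ≈109.951 falls short of 45770/363 but 1.6¹¹ ≈175.922 reaches it, so n = 11.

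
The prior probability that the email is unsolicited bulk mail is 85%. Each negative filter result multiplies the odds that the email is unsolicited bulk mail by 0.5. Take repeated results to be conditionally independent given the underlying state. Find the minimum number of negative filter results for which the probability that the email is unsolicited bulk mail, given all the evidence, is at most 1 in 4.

Prior odds: 0.85 ÷ 0.15 = 17/3.
Likelihood ratio per negative filter result = 0.5.
Target odds: 0.25 ÷ 0.75 = 1/3.
Need (17/3) × 0.5ⁿ ≤ 1/3, i.e. 0.5ⁿ ≤ 1/17.
0.5⁴ = 0.0625 is still above 1/17 but 0.5⁵ = 0.03125 is at or below it, so n = 5.

5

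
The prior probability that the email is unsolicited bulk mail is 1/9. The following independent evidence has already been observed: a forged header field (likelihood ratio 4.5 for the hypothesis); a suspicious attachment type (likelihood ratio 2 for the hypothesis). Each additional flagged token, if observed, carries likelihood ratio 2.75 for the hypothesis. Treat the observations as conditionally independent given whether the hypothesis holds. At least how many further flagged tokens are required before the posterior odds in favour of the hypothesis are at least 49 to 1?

4

Prior odds = (1/9)/(8/9) = 0.125.
Combined Bayes factor of the evidence already in hand = 4.5 × 2 = 9.
Odds after that evidence = 0.125 × 9 = 1.125.
Target odds = 49.
Need 2.75ⁿ ≥ 49 ÷ 1.125 = 392/9.
2.75³ = 20.796875 falls short of 392/9 but 2.75⁴ = 57.19140625 reaches it, so n = 4.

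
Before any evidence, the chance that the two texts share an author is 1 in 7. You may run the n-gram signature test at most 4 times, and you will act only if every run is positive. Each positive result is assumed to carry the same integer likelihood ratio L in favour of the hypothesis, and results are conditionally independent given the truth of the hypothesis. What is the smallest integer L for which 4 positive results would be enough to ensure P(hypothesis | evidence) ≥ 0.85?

3

Prior odds = (1/7)/(6/7) = 1/6.
Target odds = 0.85/0.15 = 17/3.
Need L⁴ ≥ 17/3 ÷ (1/6) = 34.
2⁴ = 16 < 34 ≤ 81 = 3⁴, so L = 3.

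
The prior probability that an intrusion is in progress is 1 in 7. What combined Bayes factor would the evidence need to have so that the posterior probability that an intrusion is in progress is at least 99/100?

594

Prior odds = (1/7)/(6/7) = 1/6.
Target odds = 0.99/0.01 = 99.
Required Bayes factor = 99 ÷ (1/6) = 594.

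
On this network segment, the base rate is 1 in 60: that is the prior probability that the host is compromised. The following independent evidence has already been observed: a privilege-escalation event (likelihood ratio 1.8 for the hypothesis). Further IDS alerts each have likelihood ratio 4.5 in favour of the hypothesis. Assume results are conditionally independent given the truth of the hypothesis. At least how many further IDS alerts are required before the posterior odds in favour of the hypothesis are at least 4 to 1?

4

Prior odds = (1/60)/(59/60) = 1/59.
Bayes factor of the evidence already in hand = 1.8.
Odds after that evidence = (1/59) × 1.8 = 9/295.
Target odds = 4.
Need 4.5ⁿ ≥ 4 ÷ (9/295) = 1180/9.
4.5³ = 91.125 falls short of 1180/9 but 4.5⁴ = 410.0625 reaches it, so n = 4.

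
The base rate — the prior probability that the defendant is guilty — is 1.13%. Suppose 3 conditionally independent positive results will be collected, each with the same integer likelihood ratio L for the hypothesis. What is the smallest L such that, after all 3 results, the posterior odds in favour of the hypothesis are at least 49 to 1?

Prior odds = 0.0113/0.9887 = 113/9887.
Target odds = 49.
Need L³ ≥ 49 ÷ (113/9887) = 484463/113.
16³ = 4096 < 484463/113 ≤ 4913 = 17³, so L = 17.

17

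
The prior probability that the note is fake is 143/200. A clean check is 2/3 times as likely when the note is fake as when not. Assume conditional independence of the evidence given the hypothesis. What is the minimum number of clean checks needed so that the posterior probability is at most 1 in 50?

Prior odds = 0.715/0.285 = 143/57.
Likelihood ratio per clean check = 2/3.
Target odds: 0.02 ÷ 0.98 = 1/49.
Require (2/3)ⁿ ≤ 1/49 ÷ (143/57) = 57/7007.
(2/3)¹¹ = 2048/177147 is still above 57/7007 but (2/3)¹² = 4096/531441 is at or below it, so n = 12.

12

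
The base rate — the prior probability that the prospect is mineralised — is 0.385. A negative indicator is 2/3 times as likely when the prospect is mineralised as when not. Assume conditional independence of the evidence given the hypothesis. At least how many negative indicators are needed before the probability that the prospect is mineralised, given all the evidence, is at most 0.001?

Prior odds = 0.385/0.615 = 77/123.
Likelihood ratio per negative indicator = 2/3.
Target odds: 0.001 ÷ 0.999 = 1/999.
Need (77/123) × (2/3)ⁿ ≤ 1/999, i.e. (2/3)ⁿ ≤ 41/25641.
(2/3)¹⁵ = 32768/14348907 is still above 41/25641 but (2/3)¹⁶ = 65536/43046721 is at or below it, so n = 16.

16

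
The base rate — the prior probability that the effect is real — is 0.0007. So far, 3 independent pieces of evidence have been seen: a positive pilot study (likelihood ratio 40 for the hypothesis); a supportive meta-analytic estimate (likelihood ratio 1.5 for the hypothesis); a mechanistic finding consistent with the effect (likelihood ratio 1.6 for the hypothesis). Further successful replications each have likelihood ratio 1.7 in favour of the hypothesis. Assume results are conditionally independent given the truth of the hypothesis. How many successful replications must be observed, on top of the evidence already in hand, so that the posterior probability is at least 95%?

Prior odds = 0.0007/0.9993 = 7/9993.
Combined Bayes factor of the evidence already in hand = 40 × 1.5 × 1.6 = 96.
Odds after that evidence = (7/9993) × 96 = 224/3331.
Target odds = 0.95/0.05 = 19.
Need 1.7ⁿ ≥ 19 ÷ (224/3331) = 63289/224.
1.7¹⁰ ≈201.599 falls short of 63289/224 but 1.7¹¹ ≈342.719 reaches it, so n = 11.

11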